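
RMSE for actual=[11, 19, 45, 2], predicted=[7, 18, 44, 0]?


MSE = 22/4 = 5.5
RMSE = √(22/4) = 2.3452

2.3452


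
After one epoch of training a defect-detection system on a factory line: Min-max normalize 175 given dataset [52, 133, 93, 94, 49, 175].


min=49, max=175
(175-49)/(175-49) = 126/126 = 1.0

1.0


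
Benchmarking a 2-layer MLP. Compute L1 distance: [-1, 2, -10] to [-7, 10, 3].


d = |-1+ 7| + |2-10| + |-10-3|
  = 6 + 8 + 13
  = 27

27


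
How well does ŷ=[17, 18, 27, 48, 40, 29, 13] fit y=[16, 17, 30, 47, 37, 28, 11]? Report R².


ȳ = 26.5714
SS_res = Σ(y-ŷ)² = 26
SS_tot = Σ(y-ȳ)² = 985.71
R² = 1 - SS_res/SS_tot = 1 - 0.0264 = 0.9736

0.9736


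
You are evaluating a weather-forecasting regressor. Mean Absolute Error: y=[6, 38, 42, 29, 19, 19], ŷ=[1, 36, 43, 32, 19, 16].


Absolute errors: |6-1|=5, |38-36|=2, |42-43|=1, |29-32|=3, |19-19|=0, |19-16|=3
Sum = 14
MAE = 14/6 = 7/3

7/3


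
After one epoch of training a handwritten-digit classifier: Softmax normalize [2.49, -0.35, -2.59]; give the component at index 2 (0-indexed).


Exponentials: e^2.49=12.0613, e^-0.35=0.7047, e^-2.59=0.075
Sum = 12.841
Softmax = [0.9393, 0.0549, 0.0058]
p[2] = 0.075/12.841 = 0.0058

0.0058


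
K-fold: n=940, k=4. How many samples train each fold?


Fold size = 940/4 = 235
Training per fold = 940 - 235 = 705

705


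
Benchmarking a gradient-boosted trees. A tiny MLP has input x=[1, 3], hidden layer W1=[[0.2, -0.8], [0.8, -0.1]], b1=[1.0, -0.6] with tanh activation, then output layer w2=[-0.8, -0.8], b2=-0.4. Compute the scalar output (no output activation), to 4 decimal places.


z1[0] = (0.2)·(1) + (-0.8)·(3) + 1.0 = -1.2
z1[1] = (0.8)·(1) + (-0.1)·(3) - 0.6 = -0.1
h = tanh(z1) = [-0.8337, -0.0997]
output = (-0.8)·(-0.8337) + (-0.8)·(-0.0997) - 0.4 = 0.3467

0.3467


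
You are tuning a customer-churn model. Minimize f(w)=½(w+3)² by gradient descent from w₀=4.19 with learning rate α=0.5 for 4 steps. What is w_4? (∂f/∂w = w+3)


step 1: grad = 4.19+3 = 7.19; w = 4.19 - 0.5·(7.19) = 0.595
step 2: grad = 0.595+3 = 3.595; w = 0.595 - 0.5·(3.595) = -1.2025
step 3: grad = -1.2025+3 = 1.7975; w = -1.2025 - 0.5·(1.7975) = -2.10125
step 4: grad = -2.10125+3 = 0.89875; w = -2.10125 - 0.5·(0.89875) = -2.550625

-2.550625


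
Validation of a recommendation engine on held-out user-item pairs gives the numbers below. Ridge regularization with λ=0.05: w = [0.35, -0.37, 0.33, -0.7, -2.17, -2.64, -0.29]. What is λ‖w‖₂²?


‖w‖₂² = (0.35)² + (-0.37)² + (0.33)² + (-0.7)² + (-2.17)² + (-2.64)² + (-0.29)²
     = 0.1225 + 0.1369 + 0.1089 + 0.49 + 4.7089 + 6.9696 + 0.0841
     = 12.6209
λ·‖w‖₂² = 0.05·12.6209 = 0.631045

0.631045


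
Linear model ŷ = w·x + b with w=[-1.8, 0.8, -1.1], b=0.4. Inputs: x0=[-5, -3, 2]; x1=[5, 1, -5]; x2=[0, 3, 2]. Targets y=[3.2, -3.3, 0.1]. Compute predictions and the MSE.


ŷ0 = (-1.8)·(-5) + (0.8)·(-3) + (-1.1)·(2) + 0.4 = 4.8
ŷ1 = (-1.8)·(5) + (0.8)·(1) + (-1.1)·(-5) + 0.4 = -2.3
ŷ2 = (-1.8)·(0) + (0.8)·(3) + (-1.1)·(2) + 0.4 = 0.6
errors² = [2.56, 1.0, 0.25]
MSE = 3.8100/3 = 1.27

1.27


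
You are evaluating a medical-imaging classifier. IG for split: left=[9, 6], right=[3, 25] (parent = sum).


Parent = [12, 31], H_parent = 0.8542
H_left = 0.971 (n=15), H_right = 0.4912 (n=28)
H_children = (15/43)·0.971 + (28/43)·0.4912 = 0.6586
IG = 0.8542 - 0.6586 = 0.1956

0.1956


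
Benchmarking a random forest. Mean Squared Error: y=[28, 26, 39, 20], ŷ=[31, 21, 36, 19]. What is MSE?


Squared errors: (28-31)²=9, (26-21)²=25, (39-36)²=9, (20-19)²=1
Sum = 44
MSE = 44/4 = 11

11


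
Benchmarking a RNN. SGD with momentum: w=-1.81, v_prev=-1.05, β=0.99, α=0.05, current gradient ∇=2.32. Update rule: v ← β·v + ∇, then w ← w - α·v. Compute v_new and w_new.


v_new = 0.99·-1.05 + 2.32 = -1.0395 + 2.32 = 1.2805
w_new = -1.81 - 0.05·1.2805 = -1.81 - 0.064025 = -1.874025

v_new=1.2805, w_new=-1.874025


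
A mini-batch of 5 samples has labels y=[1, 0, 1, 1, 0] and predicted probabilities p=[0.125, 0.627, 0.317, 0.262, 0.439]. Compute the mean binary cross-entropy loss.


L[0] = -ln(0.125) = 2.0794
L[1] = -ln(1-0.627) = -ln(0.373) = 0.9862
L[2] = -ln(0.317) = 1.1489
L[3] = -ln(0.262) = 1.3394
L[4] = -ln(1-0.439) = -ln(0.561) = 0.578
mean = (2.0794 + 0.9862 + 1.1489 + 1.3394 + 0.578)/5 = 1.2264

1.2264


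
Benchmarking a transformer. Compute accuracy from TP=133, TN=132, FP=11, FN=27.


Accuracy = (TP+TN)/(TP+TN+FP+FN)
= (133+132)/(303)
= 265/303 = 87.46%

87.46%


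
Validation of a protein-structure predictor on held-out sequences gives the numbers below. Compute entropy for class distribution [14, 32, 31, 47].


Probabilities: [14/124, 32/124, 31/124, 47/124] ≈ [0.1129, 0.2581, 0.25, 0.379]
H = -((14/124)·log₂(14/124) + (32/124)·log₂(32/124) + (31/124)·log₂(31/124) + (47/124)·log₂(47/124))
  = 1.8901 bits

1.8901 bits


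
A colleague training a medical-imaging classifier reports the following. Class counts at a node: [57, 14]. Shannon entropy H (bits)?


Probabilities: [57/71, 14/71] ≈ [0.8028, 0.1972]
H = -((57/71)·log₂(57/71) + (14/71)·log₂(14/71))
  = 0.7163 bits

0.7163 bits


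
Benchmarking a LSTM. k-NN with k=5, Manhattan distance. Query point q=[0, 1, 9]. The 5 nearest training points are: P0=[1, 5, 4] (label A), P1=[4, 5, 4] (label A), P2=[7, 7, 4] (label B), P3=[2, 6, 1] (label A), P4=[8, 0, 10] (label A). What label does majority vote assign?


d(q,P0) = 10  (label A)
d(q,P1) = 13  (label A)
d(q,P2) = 18  (label B)
d(q,P3) = 15  (label A)
d(q,P4) = 10  (label A)
Votes: A=4, B=1
Majority → A

A


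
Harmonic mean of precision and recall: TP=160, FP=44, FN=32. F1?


Precision = 160/204 = 0.7843
Recall = 160/192 = 0.8333
F1 = 2·P·R/(P+R) = 2·TP/(2·TP+FP+FN) = 320/(320+44+32) = 320/396 = 0.8081

0.8081


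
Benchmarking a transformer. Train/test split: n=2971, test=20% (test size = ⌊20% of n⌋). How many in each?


Test = ⌊2971·20/100⌋ = 594
Train = 2971 - 594 = 2377

Train: 2377, Test: 594


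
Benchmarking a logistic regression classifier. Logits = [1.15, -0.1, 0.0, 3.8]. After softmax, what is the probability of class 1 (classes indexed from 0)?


Exponentials: e^1.15=3.1582, e^-0.1=0.9048, e^0.0=1, e^3.8=44.7012
Sum = 49.7642
Softmax = [0.0635, 0.0182, 0.0201, 0.8983]
p[1] = 0.9048/49.7642 = 0.0182

0.0182


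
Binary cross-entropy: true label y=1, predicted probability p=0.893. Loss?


BCE = -[y·ln(p) + (1-y)·ln(1-p)]
= -1·ln(0.893) - 0
= -ln(0.893) = 0.1132

0.1132


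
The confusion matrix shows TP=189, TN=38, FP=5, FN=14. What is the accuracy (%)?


Accuracy = (TP+TN)/(TP+TN+FP+FN)
= (189+38)/(246)
= 227/246 = 92.28%

92.28%


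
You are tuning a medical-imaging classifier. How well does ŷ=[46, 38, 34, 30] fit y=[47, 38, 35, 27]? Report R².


ȳ = 36.75
SS_res = Σ(y-ŷ)² = 11
SS_tot = Σ(y-ȳ)² = 204.75
R² = 1 - SS_res/SS_tot = 1 - 0.0537 = 0.9463

0.9463


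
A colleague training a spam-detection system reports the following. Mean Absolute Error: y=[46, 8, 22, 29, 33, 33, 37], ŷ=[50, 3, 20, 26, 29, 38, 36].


Absolute errors: |46-50|=4, |8-3|=5, |22-20|=2, |29-26|=3, |33-29|=4, |33-38|=5, |37-36|=1
Sum = 24
MAE = 24/7 = 24/7

24/7


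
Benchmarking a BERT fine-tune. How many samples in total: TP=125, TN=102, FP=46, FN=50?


Total = TP + TN + FP + FN
= 125 + 102 + 46 + 50
= 323
(Predicted positive: 171, predicted negative: 152)

323


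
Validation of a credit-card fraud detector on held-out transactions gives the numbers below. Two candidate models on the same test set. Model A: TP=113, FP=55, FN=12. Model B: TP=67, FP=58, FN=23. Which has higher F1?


Model A: P=113/168=0.6726, R=113/125=0.904, F1=2PR/(P+R)=2TP/(2TP+FP+FN)=226/293=0.7713
Model B: P=67/125=0.536, R=67/90=0.7444, F1=2PR/(P+R)=2TP/(2TP+FP+FN)=134/215=0.6233
0.7713 > 0.6233 → Model A

Model A


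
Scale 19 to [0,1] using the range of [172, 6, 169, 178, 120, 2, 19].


min=2, max=178
(19-2)/(178-2) = 17/176 = 0.0966

0.0966


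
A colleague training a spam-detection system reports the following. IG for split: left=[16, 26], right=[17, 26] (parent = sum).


Parent = [33, 52], H_parent = 0.9637
H_left = 0.9587 (n=42), H_right = 0.9682 (n=43)
H_children = (42/85)·0.9587 + (43/85)·0.9682 = 0.9635
IG = 0.9637 - 0.9635 = 0.0002

0.0002


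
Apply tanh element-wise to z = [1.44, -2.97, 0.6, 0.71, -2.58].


tanh(1.44) = 0.8937
tanh(-2.97) = -0.9947
tanh(0.6) = 0.537
tanh(0.71) = 0.6107
tanh(-2.58) = -0.9886
result = [0.8937, -0.9947, 0.537, 0.6107, -0.9886]

[0.8937, -0.9947, 0.537, 0.6107, -0.9886]


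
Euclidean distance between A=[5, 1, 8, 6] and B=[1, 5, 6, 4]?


d = √((5-1)² + (1-5)² + (8-6)² + (6-4)²)
  = √(16 + 16 + 4 + 4)
  = √40 = 6.3246

6.3246


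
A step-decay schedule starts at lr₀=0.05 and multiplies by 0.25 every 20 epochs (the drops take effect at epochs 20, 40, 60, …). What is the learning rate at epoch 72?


n_drops = ⌊72/20⌋ = 3
lr = 0.05·0.25^3 = 0.05·0.015625 = 0.00078125

0.00078125


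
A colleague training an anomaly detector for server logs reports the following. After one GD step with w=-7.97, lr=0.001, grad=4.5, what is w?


w_new = w - α·∇
= -7.97 - 0.001·4.5
= -7.97 - 0.0045
= -7.9745

-7.9745


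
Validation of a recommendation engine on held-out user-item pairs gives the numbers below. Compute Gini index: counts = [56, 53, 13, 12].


Probabilities: [56/134, 53/134, 13/134, 12/134] ≈ [0.4179, 0.3955, 0.097, 0.0896]
Σpᵢ² = (3136 + 2809 + 169 + 144)/134² = 6258/17956
Gini = 1 - Σpᵢ² = 1 - 6258/17956 = 0.6515

0.6515


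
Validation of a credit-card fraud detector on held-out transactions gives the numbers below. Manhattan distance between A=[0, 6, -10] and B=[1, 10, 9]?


d = |0-1| + |6-10| + |-10-9|
  = 1 + 4 + 19
  = 24

24


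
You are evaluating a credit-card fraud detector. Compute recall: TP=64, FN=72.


Recall = TP/(TP+FN)
= 64/(64+72)
= 64/136 = 47.06%

47.06%


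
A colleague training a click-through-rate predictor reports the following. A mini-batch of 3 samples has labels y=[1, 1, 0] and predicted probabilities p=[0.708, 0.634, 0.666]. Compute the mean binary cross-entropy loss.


L[0] = -ln(0.708) = 0.3453
L[1] = -ln(0.634) = 0.4557
L[2] = -ln(1-0.666) = -ln(0.334) = 1.0966
mean = (0.3453 + 0.4557 + 1.0966)/3 = 0.6325

0.6325


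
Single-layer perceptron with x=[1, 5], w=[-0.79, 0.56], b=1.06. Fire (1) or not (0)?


z = (1)·(-0.79) + (5)·(0.56) + 1.06
  = 3.07
step(z) = 1 (z≥0)

1


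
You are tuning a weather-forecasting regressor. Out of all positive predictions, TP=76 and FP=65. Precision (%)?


Precision = TP/(TP+FP)
= 76/(76+65)
= 76/141 = 53.9%

53.9%


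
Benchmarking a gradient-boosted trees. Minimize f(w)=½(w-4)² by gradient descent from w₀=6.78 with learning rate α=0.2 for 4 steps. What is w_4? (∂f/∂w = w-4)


step 1: grad = 6.78-4 = 2.78; w = 6.78 - 0.2·(2.78) = 6.224
step 2: grad = 6.224-4 = 2.224; w = 6.224 - 0.2·(2.224) = 5.7792
step 3: grad = 5.7792-4 = 1.7792; w = 5.7792 - 0.2·(1.7792) = 5.42336
step 4: grad = 5.42336-4 = 1.42336; w = 5.42336 - 0.2·(1.42336) = 5.138688

5.138688


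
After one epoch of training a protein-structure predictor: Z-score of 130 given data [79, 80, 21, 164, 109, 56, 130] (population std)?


μ = 91.2857, σ = 44.0185
z = (130 - 91.2857)/44.0185 = 0.8795

0.8795


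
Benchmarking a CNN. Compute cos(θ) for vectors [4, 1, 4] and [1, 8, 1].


A·B = 4·1 + 1·8 + 4·1 = 16
‖A‖ = √33 = 5.7446, ‖B‖ = √66 = 8.124
cos = 16/(√33·√66) = 16/√2178 = 0.3428

0.3428


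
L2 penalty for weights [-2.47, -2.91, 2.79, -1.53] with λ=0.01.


‖w‖₂² = (-2.47)² + (-2.91)² + (2.79)² + (-1.53)²
     = 6.1009 + 8.4681 + 7.7841 + 2.3409
     = 24.694
λ·‖w‖₂² = 0.01·24.694 = 0.24694

0.24694


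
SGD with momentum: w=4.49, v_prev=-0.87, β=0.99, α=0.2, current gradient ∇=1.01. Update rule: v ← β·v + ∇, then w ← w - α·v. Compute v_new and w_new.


v_new = 0.99·-0.87 + 1.01 = -0.8613 + 1.01 = 0.1487
w_new = 4.49 - 0.2·0.1487 = 4.49 - 0.02974 = 4.46026

v_new=0.1487, w_new=4.46026


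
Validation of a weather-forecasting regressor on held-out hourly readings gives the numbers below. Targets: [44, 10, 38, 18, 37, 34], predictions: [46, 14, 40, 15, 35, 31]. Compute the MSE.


Squared errors: (44-46)²=4, (10-14)²=16, (38-40)²=4, (18-15)²=9, (37-35)²=4, (34-31)²=9
Sum = 46
MSE = 46/6 = 23/3

23/3


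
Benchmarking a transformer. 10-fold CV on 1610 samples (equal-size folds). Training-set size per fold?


Fold size = 1610/10 = 161
Training per fold = 1610 - 161 = 1449

1449


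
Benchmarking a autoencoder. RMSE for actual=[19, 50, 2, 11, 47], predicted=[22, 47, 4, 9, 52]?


MSE = 51/5 = 10.2
RMSE = √(51/5) = 3.1937

3.1937


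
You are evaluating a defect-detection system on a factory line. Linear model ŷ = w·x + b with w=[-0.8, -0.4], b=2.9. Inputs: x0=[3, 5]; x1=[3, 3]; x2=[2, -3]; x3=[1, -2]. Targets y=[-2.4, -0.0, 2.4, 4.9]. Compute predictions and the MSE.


ŷ0 = (-0.8)·(3) + (-0.4)·(5) + 2.9 = -1.5
ŷ1 = (-0.8)·(3) + (-0.4)·(3) + 2.9 = -0.7
ŷ2 = (-0.8)·(2) + (-0.4)·(-3) + 2.9 = 2.5
ŷ3 = (-0.8)·(1) + (-0.4)·(-2) + 2.9 = 2.9
errors² = [0.81, 0.49, 0.01, 4.0]
MSE = 5.3100/4 = 1.3275

1.3275


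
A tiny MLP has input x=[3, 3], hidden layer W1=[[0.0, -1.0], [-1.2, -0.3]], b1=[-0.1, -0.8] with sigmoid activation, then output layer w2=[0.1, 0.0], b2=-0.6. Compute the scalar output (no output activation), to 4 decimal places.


z1[0] = (0.0)·(3) + (-1.0)·(3) - 0.1 = -3.1
z1[1] = (-1.2)·(3) + (-0.3)·(3) - 0.8 = -5.3
h = sigmoid(z1) = [0.0431, 0.005]
output = (0.1)·(0.0431) + (0.0)·(0.005) - 0.6 = -0.5957

-0.5957


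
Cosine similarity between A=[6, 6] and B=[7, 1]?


A·B = 6·7 + 6·1 = 48
‖A‖ = √72 = 8.4853, ‖B‖ = √50 = 7.0711
cos = 48/(√72·√50) = 48/√3600 = 0.8

0.8


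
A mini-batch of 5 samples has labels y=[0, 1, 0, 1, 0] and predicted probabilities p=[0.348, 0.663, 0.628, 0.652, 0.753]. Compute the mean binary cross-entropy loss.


L[0] = -ln(1-0.348) = -ln(0.652) = 0.4277
L[1] = -ln(0.663) = 0.411
L[2] = -ln(1-0.628) = -ln(0.372) = 0.9889
L[3] = -ln(0.652) = 0.4277
L[4] = -ln(1-0.753) = -ln(0.247) = 1.3984
mean = (0.4277 + 0.411 + 0.9889 + 0.4277 + 1.3984)/5 = 0.7307

0.7307


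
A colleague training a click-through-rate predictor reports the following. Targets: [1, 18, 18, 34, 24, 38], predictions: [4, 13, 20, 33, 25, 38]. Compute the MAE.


Absolute errors: |1-4|=3, |18-13|=5, |18-20|=2, |34-33|=1, |24-25|=1, |38-38|=0
Sum = 12
MAE = 12/6 = 2

2


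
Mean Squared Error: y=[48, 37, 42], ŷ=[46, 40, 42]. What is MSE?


Squared errors: (48-46)²=4, (37-40)²=9, (42-42)²=0
Sum = 13
MSE = 13/3 = 13/3

13/3


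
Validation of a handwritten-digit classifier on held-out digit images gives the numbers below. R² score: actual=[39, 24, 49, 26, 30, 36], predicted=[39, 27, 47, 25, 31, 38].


ȳ = 34
SS_res = Σ(y-ŷ)² = 19
SS_tot = Σ(y-ȳ)² = 434
R² = 1 - SS_res/SS_tot = 1 - 0.0438 = 0.9562

0.9562


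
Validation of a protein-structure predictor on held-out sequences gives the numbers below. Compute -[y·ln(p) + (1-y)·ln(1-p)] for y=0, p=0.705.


BCE = -[y·ln(p) + (1-y)·ln(1-p)]
= -0 - 1·ln(1-0.705)
= -ln(0.295) = 1.2208

1.2208


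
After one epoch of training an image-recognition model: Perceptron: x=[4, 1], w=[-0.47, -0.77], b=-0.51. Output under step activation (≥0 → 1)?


z = (4)·(-0.47) + (1)·(-0.77) - 0.51
  = -3.16
step(z) = 0 (z<0)

0


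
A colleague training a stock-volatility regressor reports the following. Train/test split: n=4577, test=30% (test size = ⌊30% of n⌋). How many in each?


Test = ⌊4577·30/100⌋ = 1373
Train = 4577 - 1373 = 3204

Train: 3204, Test: 1373


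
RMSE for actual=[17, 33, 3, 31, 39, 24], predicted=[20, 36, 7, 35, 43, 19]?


MSE = 91/6 = 15.1667
RMSE = √(91/6) = 3.8944

3.8944


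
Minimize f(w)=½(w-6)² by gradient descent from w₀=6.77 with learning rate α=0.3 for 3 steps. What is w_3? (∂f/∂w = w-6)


step 1: grad = 6.77-6 = 0.77; w = 6.77 - 0.3·(0.77) = 6.539
step 2: grad = 6.539-6 = 0.539; w = 6.539 - 0.3·(0.539) = 6.3773
step 3: grad = 6.3773-6 = 0.3773; w = 6.3773 - 0.3·(0.3773) = 6.26411

6.26411


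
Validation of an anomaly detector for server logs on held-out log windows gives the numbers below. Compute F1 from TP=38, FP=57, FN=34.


Precision = 38/95 = 0.4
Recall = 38/72 = 0.5278
F1 = 2·P·R/(P+R) = 2·TP/(2·TP+FP+FN) = 76/(76+57+34) = 76/167 = 0.4551

0.4551


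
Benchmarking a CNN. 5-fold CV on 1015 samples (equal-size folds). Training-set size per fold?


Fold size = 1015/5 = 203
Training per fold = 1015 - 203 = 812

812


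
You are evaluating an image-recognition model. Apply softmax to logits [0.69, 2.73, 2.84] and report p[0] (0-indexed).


Exponentials: e^0.69=1.9937, e^2.73=15.3329, e^2.84=17.1158
Sum = 34.4424
Softmax = [0.0579, 0.4452, 0.4969]
p[0] = 1.9937/34.4424 = 0.0579

0.0579


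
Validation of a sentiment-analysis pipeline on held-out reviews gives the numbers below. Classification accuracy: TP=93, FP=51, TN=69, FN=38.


Accuracy = (TP+TN)/(TP+TN+FP+FN)
= (93+69)/(251)
= 162/251 = 64.54%

64.54%


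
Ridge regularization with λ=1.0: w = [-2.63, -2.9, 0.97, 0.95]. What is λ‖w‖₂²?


‖w‖₂² = (-2.63)² + (-2.9)² + (0.97)² + (0.95)²
     = 6.9169 + 8.41 + 0.9409 + 0.9025
     = 17.1703
λ·‖w‖₂² = 1.0·17.1703 = 17.1703

17.1703


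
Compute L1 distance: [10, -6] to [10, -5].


d = |10-10| + |-6+ 5|
  = 0 + 1
  = 1

1


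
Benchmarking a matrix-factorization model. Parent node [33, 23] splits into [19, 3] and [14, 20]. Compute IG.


Parent = [33, 23], H_parent = 0.9769
H_left = 0.5746 (n=22), H_right = 0.9774 (n=34)
H_children = (22/56)·0.5746 + (34/56)·0.9774 = 0.8192
IG = 0.9769 - 0.8192 = 0.1577

0.1577


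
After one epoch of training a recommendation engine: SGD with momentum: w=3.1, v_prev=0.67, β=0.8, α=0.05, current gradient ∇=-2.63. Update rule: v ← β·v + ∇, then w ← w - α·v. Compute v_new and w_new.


v_new = 0.8·0.67 - 2.63 = 0.536 - 2.63 = -2.094
w_new = 3.1 - 0.05·-2.094 = 3.1 + 0.1047 = 3.2047

v_new=-2.094, w_new=3.2047


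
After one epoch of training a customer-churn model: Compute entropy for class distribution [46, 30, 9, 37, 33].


Probabilities: [46/155, 30/155, 9/155, 37/155, 33/155] ≈ [0.2968, 0.1935, 0.0581, 0.2387, 0.2129]
H = -((46/155)·log₂(46/155) + (30/155)·log₂(30/155) + (9/155)·log₂(9/155) + (37/155)·log₂(37/155) + (33/155)·log₂(33/155))
  = 2.1856 bits

2.1856 bits


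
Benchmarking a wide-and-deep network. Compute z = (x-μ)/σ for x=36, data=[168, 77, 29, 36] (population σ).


μ = 77.5, σ = 55.3737
z = (36 - 77.5)/55.3737 = -0.7495

-0.7495


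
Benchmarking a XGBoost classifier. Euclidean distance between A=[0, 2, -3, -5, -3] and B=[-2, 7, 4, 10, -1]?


d = √((0+ 2)² + (2-7)² + (-3-4)² + (-5-10)² + (-3+ 1)²)
  = √(4 + 25 + 49 + 225 + 4)
  = √307 = 17.5214

17.5214


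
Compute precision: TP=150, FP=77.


Precision = TP/(TP+FP)
= 150/(150+77)
= 150/227 = 66.08%

66.08%


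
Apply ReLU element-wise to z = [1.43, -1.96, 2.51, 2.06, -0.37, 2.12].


ReLU(1.43) = max(0, 1.43) = 1.43
ReLU(-1.96) = max(0, -1.96) = 0.0
ReLU(2.51) = max(0, 2.51) = 2.51
ReLU(2.06) = max(0, 2.06) = 2.06
ReLU(-0.37) = max(0, -0.37) = 0.0
ReLU(2.12) = max(0, 2.12) = 2.12
result = [1.43, 0.0, 2.51, 2.06, 0.0, 2.12]

[1.43, 0.0, 2.51, 2.06, 0.0, 2.12]


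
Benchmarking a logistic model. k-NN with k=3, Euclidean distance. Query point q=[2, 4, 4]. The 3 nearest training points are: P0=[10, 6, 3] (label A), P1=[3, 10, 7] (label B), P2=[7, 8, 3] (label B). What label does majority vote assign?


d(q,P0) = 8.3066  (label A)
d(q,P1) = 6.7823  (label B)
d(q,P2) = 6.4807  (label B)
Votes: A=1, B=2
Majority → B

B


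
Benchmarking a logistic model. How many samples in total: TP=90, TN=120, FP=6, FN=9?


Total = TP + TN + FP + FN
= 90 + 120 + 6 + 9
= 225
(Predicted positive: 96, predicted negative: 129)

225


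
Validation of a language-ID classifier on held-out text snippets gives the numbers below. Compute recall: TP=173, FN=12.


Recall = TP/(TP+FN)
= 173/(173+12)
= 173/185 = 93.51%

93.51%


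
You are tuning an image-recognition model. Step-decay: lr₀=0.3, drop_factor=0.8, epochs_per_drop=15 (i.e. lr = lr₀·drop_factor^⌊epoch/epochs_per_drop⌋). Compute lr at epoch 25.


n_drops = ⌊25/15⌋ = 1
lr = 0.3·0.8^1 = 0.3·0.8 = 0.24

0.24


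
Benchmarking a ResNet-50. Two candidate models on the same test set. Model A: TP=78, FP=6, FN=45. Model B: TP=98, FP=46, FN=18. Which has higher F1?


Model A: P=78/84=0.9286, R=78/123=0.6341, F1=2PR/(P+R)=2TP/(2TP+FP+FN)=156/207=0.7536
Model B: P=98/144=0.6806, R=98/116=0.8448, F1=2PR/(P+R)=2TP/(2TP+FP+FN)=196/260=0.7538
0.7536 < 0.7538 → Model B

Model B


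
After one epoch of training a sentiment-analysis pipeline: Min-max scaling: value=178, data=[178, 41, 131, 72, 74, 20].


min=20, max=178
(178-20)/(178-20) = 158/158 = 1.0

1.0


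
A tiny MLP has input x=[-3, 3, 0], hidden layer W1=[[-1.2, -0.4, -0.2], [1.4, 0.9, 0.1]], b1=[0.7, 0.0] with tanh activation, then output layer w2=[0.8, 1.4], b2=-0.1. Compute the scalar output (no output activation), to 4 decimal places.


z1[0] = (-1.2)·(-3) + (-0.4)·(3) + (-0.2)·(0) + 0.7 = 3.1
z1[1] = (1.4)·(-3) + (0.9)·(3) + (0.1)·(0) + 0.0 = -1.5
h = tanh(z1) = [0.9959, -0.9051]
output = (0.8)·(0.9959) + (1.4)·(-0.9051) - 0.1 = -0.5704

-0.5704


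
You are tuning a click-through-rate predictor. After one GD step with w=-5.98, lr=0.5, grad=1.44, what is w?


w_new = w - α·∇
= -5.98 - 0.5·1.44
= -5.98 - 0.72
= -6.7

-6.7


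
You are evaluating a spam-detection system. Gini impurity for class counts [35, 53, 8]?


Probabilities: [35/96, 53/96, 8/96] ≈ [0.3646, 0.5521, 0.0833]
Σpᵢ² = (1225 + 2809 + 64)/96² = 4098/9216
Gini = 1 - Σpᵢ² = 1 - 4098/9216 = 0.5553

0.5553


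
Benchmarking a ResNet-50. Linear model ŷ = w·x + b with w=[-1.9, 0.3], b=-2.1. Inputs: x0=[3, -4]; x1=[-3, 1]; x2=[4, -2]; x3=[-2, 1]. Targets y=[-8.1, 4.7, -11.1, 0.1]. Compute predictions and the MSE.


ŷ0 = (-1.9)·(3) + (0.3)·(-4) - 2.1 = -9.0
ŷ1 = (-1.9)·(-3) + (0.3)·(1) - 2.1 = 3.9
ŷ2 = (-1.9)·(4) + (0.3)·(-2) - 2.1 = -10.3
ŷ3 = (-1.9)·(-2) + (0.3)·(1) - 2.1 = 2.0
errors² = [0.81, 0.64, 0.64, 3.61]
MSE = 5.7000/4 = 1.425

1.425


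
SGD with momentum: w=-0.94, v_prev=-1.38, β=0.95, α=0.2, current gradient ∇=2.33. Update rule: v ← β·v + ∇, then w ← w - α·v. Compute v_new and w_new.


v_new = 0.95·-1.38 + 2.33 = -1.311 + 2.33 = 1.019
w_new = -0.94 - 0.2·1.019 = -0.94 - 0.2038 = -1.1438

v_new=1.019, w_new=-1.1438


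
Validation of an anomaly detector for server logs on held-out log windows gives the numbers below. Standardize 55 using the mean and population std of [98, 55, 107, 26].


μ = 71.5, σ = 32.8062
z = (55 - 71.5)/32.8062 = -0.503

-0.503


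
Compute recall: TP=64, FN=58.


Recall = TP/(TP+FN)
= 64/(64+58)
= 64/122 = 52.46%

52.46%


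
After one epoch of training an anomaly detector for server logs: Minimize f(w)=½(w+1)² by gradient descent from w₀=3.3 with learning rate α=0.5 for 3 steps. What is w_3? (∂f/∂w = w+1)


step 1: grad = 3.3+1 = 4.3; w = 3.3 - 0.5·(4.3) = 1.15
step 2: grad = 1.15+1 = 2.15; w = 1.15 - 0.5·(2.15) = 0.075
step 3: grad = 0.075+1 = 1.075; w = 0.075 - 0.5·(1.075) = -0.4625

-0.4625


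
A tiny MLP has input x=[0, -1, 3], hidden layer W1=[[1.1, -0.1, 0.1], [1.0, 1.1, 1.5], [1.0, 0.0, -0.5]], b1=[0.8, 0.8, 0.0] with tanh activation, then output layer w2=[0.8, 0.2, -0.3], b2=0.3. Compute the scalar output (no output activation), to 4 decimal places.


z1[0] = (1.1)·(0) + (-0.1)·(-1) + (0.1)·(3) + 0.8 = 1.2
z1[1] = (1.0)·(0) + (1.1)·(-1) + (1.5)·(3) + 0.8 = 4.2
z1[2] = (1.0)·(0) + (0.0)·(-1) + (-0.5)·(3) + 0.0 = -1.5
h = tanh(z1) = [0.8337, 0.9996, -0.9051]
output = (0.8)·(0.8337) + (0.2)·(0.9996) + (-0.3)·(-0.9051) + 0.3 = 1.4384

1.4384


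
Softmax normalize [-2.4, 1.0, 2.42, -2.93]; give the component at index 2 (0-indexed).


Exponentials: e^-2.4=0.0907, e^1.0=2.7183, e^2.42=11.2459, e^-2.93=0.0534
Sum = 14.1083
Softmax = [0.0064, 0.1927, 0.7971, 0.0038]
p[2] = 11.2459/14.1083 = 0.7971

0.7971


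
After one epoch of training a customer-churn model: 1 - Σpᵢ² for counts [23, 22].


Probabilities: [23/45, 22/45] ≈ [0.5111, 0.4889]
Σpᵢ² = (529 + 484)/45² = 1013/2025
Gini = 1 - Σpᵢ² = 1 - 1013/2025 = 0.4998

0.4998


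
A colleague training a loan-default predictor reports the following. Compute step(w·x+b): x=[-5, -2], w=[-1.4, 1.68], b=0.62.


z = (-5)·(-1.4) + (-2)·(1.68) + 0.62
  = 4.26
step(z) = 1 (z≥0)

1


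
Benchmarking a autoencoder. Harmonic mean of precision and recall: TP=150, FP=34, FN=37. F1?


Precision = 150/184 = 0.8152
Recall = 150/187 = 0.8021
F1 = 2·P·R/(P+R) = 2·TP/(2·TP+FP+FN) = 300/(300+34+37) = 300/371 = 0.8086

0.8086


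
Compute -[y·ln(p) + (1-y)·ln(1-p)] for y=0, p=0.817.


BCE = -[y·ln(p) + (1-y)·ln(1-p)]
= -0 - 1·ln(1-0.817)
= -ln(0.183) = 1.6983

1.6983


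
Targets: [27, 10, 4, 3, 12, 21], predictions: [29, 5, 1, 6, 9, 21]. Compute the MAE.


Absolute errors: |27-29|=2, |10-5|=5, |4-1|=3, |3-6|=3, |12-9|=3, |21-21|=0
Sum = 16
MAE = 16/6 = 8/3

8/3


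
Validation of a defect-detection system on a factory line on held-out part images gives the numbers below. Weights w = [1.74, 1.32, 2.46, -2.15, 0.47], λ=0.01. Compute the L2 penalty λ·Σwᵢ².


‖w‖₂² = (1.74)² + (1.32)² + (2.46)² + (-2.15)² + (0.47)²
     = 3.0276 + 1.7424 + 6.0516 + 4.6225 + 0.2209
     = 15.665
λ·‖w‖₂² = 0.01·15.665 = 0.15665

0.15665


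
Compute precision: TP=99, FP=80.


Precision = TP/(TP+FP)
= 99/(99+80)
= 99/179 = 55.31%

55.31%


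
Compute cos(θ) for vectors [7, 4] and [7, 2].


A·B = 7·7 + 4·2 = 57
‖A‖ = √65 = 8.0623, ‖B‖ = √53 = 7.2801
cos = 57/(√65·√53) = 57/√3445 = 0.9711

0.9711


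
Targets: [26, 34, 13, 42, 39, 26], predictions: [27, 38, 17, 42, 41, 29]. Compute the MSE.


Squared errors: (26-27)²=1, (34-38)²=16, (13-17)²=16, (42-42)²=0, (39-41)²=4, (26-29)²=9
Sum = 46
MSE = 46/6 = 23/3

23/3


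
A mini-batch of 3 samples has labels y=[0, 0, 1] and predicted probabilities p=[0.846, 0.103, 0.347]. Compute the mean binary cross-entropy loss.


L[0] = -ln(1-0.846) = -ln(0.154) = 1.8708
L[1] = -ln(1-0.103) = -ln(0.897) = 0.1087
L[2] = -ln(0.347) = 1.0584
mean = (1.8708 + 0.1087 + 1.0584)/3 = 1.0126

1.0126


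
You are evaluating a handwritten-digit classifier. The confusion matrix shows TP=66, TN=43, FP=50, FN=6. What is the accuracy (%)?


Accuracy = (TP+TN)/(TP+TN+FP+FN)
= (66+43)/(165)
= 109/165 = 66.06%

66.06%


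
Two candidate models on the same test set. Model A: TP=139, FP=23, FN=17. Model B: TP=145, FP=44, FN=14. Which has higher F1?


Model A: P=139/162=0.858, R=139/156=0.891, F1=2PR/(P+R)=2TP/(2TP+FP+FN)=278/318=0.8742
Model B: P=145/189=0.7672, R=145/159=0.9119, F1=2PR/(P+R)=2TP/(2TP+FP+FN)=290/348=0.8333
0.8742 > 0.8333 → Model A

Model A


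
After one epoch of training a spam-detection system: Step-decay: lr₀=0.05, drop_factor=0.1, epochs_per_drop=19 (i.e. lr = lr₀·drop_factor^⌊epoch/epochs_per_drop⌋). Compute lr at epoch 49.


n_drops = ⌊49/19⌋ = 2
lr = 0.05·0.1^2 = 0.05·0.01 = 0.0005

0.0005


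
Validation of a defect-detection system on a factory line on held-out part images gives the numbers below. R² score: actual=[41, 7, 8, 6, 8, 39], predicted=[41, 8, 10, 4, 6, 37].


ȳ = 18.1667
SS_res = Σ(y-ŷ)² = 17
SS_tot = Σ(y-ȳ)² = 1434.83
R² = 1 - SS_res/SS_tot = 1 - 0.0118 = 0.9882

0.9882


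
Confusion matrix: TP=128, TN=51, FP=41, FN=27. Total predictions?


Total = TP + TN + FP + FN
= 128 + 51 + 41 + 27
= 247
(Predicted positive: 169, predicted negative: 78)

247


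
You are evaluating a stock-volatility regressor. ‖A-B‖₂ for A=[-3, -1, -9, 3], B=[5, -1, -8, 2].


d = √((-3-5)² + (-1+ 1)² + (-9+ 8)² + (3-2)²)
  = √(64 + 0 + 1 + 1)
  = √66 = 8.124

8.124


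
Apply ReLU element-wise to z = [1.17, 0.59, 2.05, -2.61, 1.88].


ReLU(1.17) = max(0, 1.17) = 1.17
ReLU(0.59) = max(0, 0.59) = 0.59
ReLU(2.05) = max(0, 2.05) = 2.05
ReLU(-2.61) = max(0, -2.61) = 0.0
ReLU(1.88) = max(0, 1.88) = 1.88
result = [1.17, 0.59, 2.05, 0.0, 1.88]

[1.17, 0.59, 2.05, 0.0, 1.88]


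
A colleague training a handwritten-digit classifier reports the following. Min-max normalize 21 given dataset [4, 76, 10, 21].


min=4, max=76
(21-4)/(76-4) = 17/72 = 0.2361

0.2361


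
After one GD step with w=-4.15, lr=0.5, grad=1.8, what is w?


w_new = w - α·∇
= -4.15 - 0.5·1.8
= -4.15 - 0.9
= -5.05

-5.05


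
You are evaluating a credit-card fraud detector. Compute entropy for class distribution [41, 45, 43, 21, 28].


Probabilities: [41/178, 45/178, 43/178, 21/178, 28/178] ≈ [0.2303, 0.2528, 0.2416, 0.118, 0.1573]
H = -((41/178)·log₂(41/178) + (45/178)·log₂(45/178) + (43/178)·log₂(43/178) + (21/178)·log₂(21/178) + (28/178)·log₂(28/178))
  = 2.2681 bits

2.2681 bits


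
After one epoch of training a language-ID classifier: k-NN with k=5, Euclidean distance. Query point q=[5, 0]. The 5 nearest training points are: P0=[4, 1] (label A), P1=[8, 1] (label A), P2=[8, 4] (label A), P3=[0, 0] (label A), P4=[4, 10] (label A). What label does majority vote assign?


d(q,P0) = 1.4142  (label A)
d(q,P1) = 3.1623  (label A)
d(q,P2) = 5.0  (label A)
d(q,P3) = 5.0  (label A)
d(q,P4) = 10.0499  (label A)
Votes: A=5, B=0
Majority → A

A


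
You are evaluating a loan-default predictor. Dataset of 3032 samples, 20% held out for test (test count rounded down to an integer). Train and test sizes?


Test = ⌊3032·20/100⌋ = 606
Train = 3032 - 606 = 2426

Train: 2426, Test: 606


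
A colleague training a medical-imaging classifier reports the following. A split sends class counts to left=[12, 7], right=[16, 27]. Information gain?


Parent = [28, 34], H_parent = 0.9932
H_left = 0.9495 (n=19), H_right = 0.9523 (n=43)
H_children = (19/62)·0.9495 + (43/62)·0.9523 = 0.9514
IG = 0.9932 - 0.9514 = 0.0418

0.0418


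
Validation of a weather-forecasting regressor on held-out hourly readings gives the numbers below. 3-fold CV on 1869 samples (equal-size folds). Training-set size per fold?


Fold size = 1869/3 = 623
Training per fold = 1869 - 623 = 1246

1246


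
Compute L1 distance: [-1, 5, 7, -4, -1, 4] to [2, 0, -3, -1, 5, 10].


d = |-1-2| + |5-0| + |7+ 3| + |-4+ 1| + |-1-5| + |4-10|
  = 3 + 5 + 10 + 3 + 6 + 6
  = 33

33


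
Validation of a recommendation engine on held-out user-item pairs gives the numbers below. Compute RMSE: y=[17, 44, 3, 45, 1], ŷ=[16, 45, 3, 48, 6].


MSE = 36/5 = 7.2
RMSE = √(36/5) = 2.6833

2.6833


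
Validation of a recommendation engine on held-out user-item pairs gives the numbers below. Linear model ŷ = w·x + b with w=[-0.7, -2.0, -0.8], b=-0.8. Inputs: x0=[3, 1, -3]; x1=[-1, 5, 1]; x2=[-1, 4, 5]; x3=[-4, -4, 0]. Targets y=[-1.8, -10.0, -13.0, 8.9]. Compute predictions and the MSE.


ŷ0 = (-0.7)·(3) + (-2.0)·(1) + (-0.8)·(-3) - 0.8 = -2.5
ŷ1 = (-0.7)·(-1) + (-2.0)·(5) + (-0.8)·(1) - 0.8 = -10.9
ŷ2 = (-0.7)·(-1) + (-2.0)·(4) + (-0.8)·(5) - 0.8 = -12.1
ŷ3 = (-0.7)·(-4) + (-2.0)·(-4) + (-0.8)·(0) - 0.8 = 10.0
errors² = [0.49, 0.81, 0.81, 1.21]
MSE = 3.3200/4 = 0.83

0.83


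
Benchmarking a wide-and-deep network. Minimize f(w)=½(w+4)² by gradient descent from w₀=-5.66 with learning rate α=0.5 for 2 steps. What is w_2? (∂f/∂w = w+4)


step 1: grad = -5.66+4 = -1.66; w = -5.66 - 0.5·(-1.66) = -4.83
step 2: grad = -4.83+4 = -0.83; w = -4.83 - 0.5·(-0.83) = -4.415

-4.415


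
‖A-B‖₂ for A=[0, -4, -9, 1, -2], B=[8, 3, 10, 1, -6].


d = √((0-8)² + (-4-3)² + (-9-10)² + (1-1)² + (-2+ 6)²)
  = √(64 + 49 + 361 + 0 + 16)
  = √490 = 22.1359

22.1359


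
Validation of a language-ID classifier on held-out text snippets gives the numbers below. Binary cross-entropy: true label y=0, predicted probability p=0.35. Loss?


BCE = -[y·ln(p) + (1-y)·ln(1-p)]
= -0 - 1·ln(1-0.35)
= -ln(0.65) = 0.4308

0.4308


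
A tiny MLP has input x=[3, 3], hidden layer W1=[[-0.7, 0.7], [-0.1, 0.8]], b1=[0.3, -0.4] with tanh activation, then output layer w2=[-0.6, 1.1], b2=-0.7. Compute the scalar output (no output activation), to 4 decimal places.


z1[0] = (-0.7)·(3) + (0.7)·(3) + 0.3 = 0.3
z1[1] = (-0.1)·(3) + (0.8)·(3) - 0.4 = 1.7
h = tanh(z1) = [0.2913, 0.9354]
output = (-0.6)·(0.2913) + (1.1)·(0.9354) - 0.7 = 0.1542

0.1542


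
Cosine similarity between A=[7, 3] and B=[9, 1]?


A·B = 7·9 + 3·1 = 66
‖A‖ = √58 = 7.6158, ‖B‖ = √82 = 9.0554
cos = 66/(√58·√82) = 66/√4756 = 0.957

0.957


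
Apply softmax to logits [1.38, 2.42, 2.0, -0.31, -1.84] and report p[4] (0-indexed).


Exponentials: e^1.38=3.9749, e^2.42=11.2459, e^2.0=7.3891, e^-0.31=0.7334, e^-1.84=0.1588
Sum = 23.5021
Softmax = [0.1691, 0.4785, 0.3144, 0.0312, 0.0068]
p[4] = 0.1588/23.5021 = 0.0068

0.0068


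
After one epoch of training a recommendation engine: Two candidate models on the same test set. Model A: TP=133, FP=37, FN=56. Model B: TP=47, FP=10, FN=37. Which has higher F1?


Model A: P=133/170=0.7824, R=133/189=0.7037, F1=2PR/(P+R)=2TP/(2TP+FP+FN)=266/359=0.7409
Model B: P=47/57=0.8246, R=47/84=0.5595, F1=2PR/(P+R)=2TP/(2TP+FP+FN)=94/141=0.6667
0.7409 > 0.6667 → Model A

Model A


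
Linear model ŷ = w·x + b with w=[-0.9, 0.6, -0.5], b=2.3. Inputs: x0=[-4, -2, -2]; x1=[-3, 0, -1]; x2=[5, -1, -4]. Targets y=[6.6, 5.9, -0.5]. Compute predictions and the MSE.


ŷ0 = (-0.9)·(-4) + (0.6)·(-2) + (-0.5)·(-2) + 2.3 = 5.7
ŷ1 = (-0.9)·(-3) + (0.6)·(0) + (-0.5)·(-1) + 2.3 = 5.5
ŷ2 = (-0.9)·(5) + (0.6)·(-1) + (-0.5)·(-4) + 2.3 = -0.8
errors² = [0.81, 0.16, 0.09]
MSE = 1.0600/3 = 0.3533

0.3533


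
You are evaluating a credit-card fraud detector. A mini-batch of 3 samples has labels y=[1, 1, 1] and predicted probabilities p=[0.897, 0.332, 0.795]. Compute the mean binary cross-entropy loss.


L[0] = -ln(0.897) = 0.1087
L[1] = -ln(0.332) = 1.1026
L[2] = -ln(0.795) = 0.2294
mean = (0.1087 + 1.1026 + 0.2294)/3 = 0.4802

0.4802


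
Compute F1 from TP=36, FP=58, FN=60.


Precision = 36/94 = 0.383
Recall = 36/96 = 0.375
F1 = 2·P·R/(P+R) = 2·TP/(2·TP+FP+FN) = 72/(72+58+60) = 72/190 = 0.3789

0.3789


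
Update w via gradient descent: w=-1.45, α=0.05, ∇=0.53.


w_new = w - α·∇
= -1.45 - 0.05·0.53
= -1.45 - 0.0265
= -1.4765

-1.4765


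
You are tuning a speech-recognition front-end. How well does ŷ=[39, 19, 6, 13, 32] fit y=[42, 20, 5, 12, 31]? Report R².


ȳ = 22
SS_res = Σ(y-ŷ)² = 13
SS_tot = Σ(y-ȳ)² = 874
R² = 1 - SS_res/SS_tot = 1 - 0.0149 = 0.9851

0.9851


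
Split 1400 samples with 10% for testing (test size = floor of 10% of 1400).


Test = ⌊1400·10/100⌋ = 140
Train = 1400 - 140 = 1260

Train: 1260, Test: 140


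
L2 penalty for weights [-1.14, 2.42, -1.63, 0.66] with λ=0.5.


‖w‖₂² = (-1.14)² + (2.42)² + (-1.63)² + (0.66)²
     = 1.2996 + 5.8564 + 2.6569 + 0.4356
     = 10.2485
λ·‖w‖₂² = 0.5·10.2485 = 5.12425

5.12425


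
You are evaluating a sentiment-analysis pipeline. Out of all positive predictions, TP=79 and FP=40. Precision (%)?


Precision = TP/(TP+FP)
= 79/(79+40)
= 79/119 = 66.39%

66.39%


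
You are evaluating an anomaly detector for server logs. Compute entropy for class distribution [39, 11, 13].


Probabilities: [39/63, 11/63, 13/63] ≈ [0.619, 0.1746, 0.2063]
H = -((39/63)·log₂(39/63) + (11/63)·log₂(11/63) + (13/63)·log₂(13/63))
  = 1.3378 bits

1.3378 bits


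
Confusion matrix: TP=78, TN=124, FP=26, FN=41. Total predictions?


Total = TP + TN + FP + FN
= 78 + 124 + 26 + 41
= 269
(Predicted positive: 104, predicted negative: 165)

269


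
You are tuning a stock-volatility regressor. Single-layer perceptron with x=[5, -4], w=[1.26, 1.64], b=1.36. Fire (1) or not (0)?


z = (5)·(1.26) + (-4)·(1.64) + 1.36
  = 1.1
step(z) = 1 (z≥0)

1


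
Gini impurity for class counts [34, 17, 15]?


Probabilities: [34/66, 17/66, 15/66] ≈ [0.5152, 0.2576, 0.2273]
Σpᵢ² = (1156 + 289 + 225)/66² = 1670/4356
Gini = 1 - Σpᵢ² = 1 - 1670/4356 = 0.6166

0.6166


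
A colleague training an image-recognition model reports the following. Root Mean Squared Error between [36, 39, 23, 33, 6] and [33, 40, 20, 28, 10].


MSE = 60/5 = 12
RMSE = √(60/5) = 3.4641

3.4641


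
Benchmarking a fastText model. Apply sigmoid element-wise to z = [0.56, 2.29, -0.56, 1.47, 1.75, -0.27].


σ(0.56) = 1/(1+e^-0.56) = 0.6365
σ(2.29) = 1/(1+e^-2.29) = 0.908
σ(-0.56) = 1/(1+e^0.56) = 0.3635
σ(1.47) = 1/(1+e^-1.47) = 0.8131
σ(1.75) = 1/(1+e^-1.75) = 0.852
σ(-0.27) = 1/(1+e^0.27) = 0.4329
result = [0.6365, 0.908, 0.3635, 0.8131, 0.852, 0.4329]

[0.6365, 0.908, 0.3635, 0.8131, 0.852, 0.4329]


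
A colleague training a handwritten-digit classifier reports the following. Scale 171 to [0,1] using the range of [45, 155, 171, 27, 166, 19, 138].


min=19, max=171
(171-19)/(171-19) = 152/152 = 1.0

1.0


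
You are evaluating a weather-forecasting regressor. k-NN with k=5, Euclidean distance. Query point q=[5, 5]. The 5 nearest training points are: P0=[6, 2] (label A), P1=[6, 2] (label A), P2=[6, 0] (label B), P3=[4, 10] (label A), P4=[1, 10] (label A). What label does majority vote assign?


d(q,P0) = 3.1623  (label A)
d(q,P1) = 3.1623  (label A)
d(q,P2) = 5.099  (label B)
d(q,P3) = 5.099  (label A)
d(q,P4) = 6.4031  (label A)
Votes: A=4, B=1
Majority → A

A


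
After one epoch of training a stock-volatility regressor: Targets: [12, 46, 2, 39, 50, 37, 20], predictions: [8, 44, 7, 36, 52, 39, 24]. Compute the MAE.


Absolute errors: |12-8|=4, |46-44|=2, |2-7|=5, |39-36|=3, |50-52|=2, |37-39|=2, |20-24|=4
Sum = 22
MAE = 22/7 = 22/7

22/7


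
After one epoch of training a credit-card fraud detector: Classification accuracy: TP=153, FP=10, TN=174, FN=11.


Accuracy = (TP+TN)/(TP+TN+FP+FN)
= (153+174)/(348)
= 327/348 = 93.97%

93.97%


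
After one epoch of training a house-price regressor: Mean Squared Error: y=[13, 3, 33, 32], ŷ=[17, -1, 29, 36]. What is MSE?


Squared errors: (13-17)²=16, (3+ 1)²=16, (33-29)²=16, (32-36)²=16
Sum = 64
MSE = 64/4 = 16

16


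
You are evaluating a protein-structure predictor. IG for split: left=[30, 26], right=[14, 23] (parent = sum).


Parent = [44, 49], H_parent = 0.9979
H_left = 0.9963 (n=56), H_right = 0.9569 (n=37)
H_children = (56/93)·0.9963 + (37/93)·0.9569 = 0.9806
IG = 0.9979 - 0.9806 = 0.0173

0.0173


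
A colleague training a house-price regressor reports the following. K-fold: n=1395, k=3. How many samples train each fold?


Fold size = 1395/3 = 465
Training per fold = 1395 - 465 = 930

930


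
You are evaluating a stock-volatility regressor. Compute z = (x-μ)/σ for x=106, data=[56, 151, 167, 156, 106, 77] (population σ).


μ = 118.8333, σ = 42.0294
z = (106 - 118.8333)/42.0294 = -0.3053

-0.3053


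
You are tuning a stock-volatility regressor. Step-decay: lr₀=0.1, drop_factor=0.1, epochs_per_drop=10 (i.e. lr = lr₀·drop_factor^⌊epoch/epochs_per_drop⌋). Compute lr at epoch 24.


n_drops = ⌊24/10⌋ = 2
lr = 0.1·0.1^2 = 0.1·0.01 = 0.001

0.001
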